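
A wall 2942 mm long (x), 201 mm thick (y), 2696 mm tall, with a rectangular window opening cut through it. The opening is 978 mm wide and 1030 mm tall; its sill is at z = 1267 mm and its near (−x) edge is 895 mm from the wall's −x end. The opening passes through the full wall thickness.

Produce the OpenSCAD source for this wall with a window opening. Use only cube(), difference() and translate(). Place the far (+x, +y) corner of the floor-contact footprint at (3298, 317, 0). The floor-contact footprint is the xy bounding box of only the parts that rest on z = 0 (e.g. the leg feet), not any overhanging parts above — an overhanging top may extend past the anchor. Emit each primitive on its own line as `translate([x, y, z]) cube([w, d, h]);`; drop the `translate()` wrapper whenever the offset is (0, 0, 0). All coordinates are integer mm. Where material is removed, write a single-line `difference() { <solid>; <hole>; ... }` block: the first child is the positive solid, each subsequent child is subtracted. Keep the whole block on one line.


difference() { translate([356, 116, 0]) cube([2942, 201, 2696]); translate([1251, 116, 1267]) cube([978, 201, 1030]); }


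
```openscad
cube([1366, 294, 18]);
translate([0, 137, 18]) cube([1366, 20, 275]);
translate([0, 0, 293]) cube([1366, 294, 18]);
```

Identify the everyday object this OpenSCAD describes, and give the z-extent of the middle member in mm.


An I-beam. The web height is 275 mm.

Two wide flanges with a thin centred web — an I-beam. Overall 311 mm minus two 18 mm flanges gives a web of 311 − 2·18 = 275 mm.


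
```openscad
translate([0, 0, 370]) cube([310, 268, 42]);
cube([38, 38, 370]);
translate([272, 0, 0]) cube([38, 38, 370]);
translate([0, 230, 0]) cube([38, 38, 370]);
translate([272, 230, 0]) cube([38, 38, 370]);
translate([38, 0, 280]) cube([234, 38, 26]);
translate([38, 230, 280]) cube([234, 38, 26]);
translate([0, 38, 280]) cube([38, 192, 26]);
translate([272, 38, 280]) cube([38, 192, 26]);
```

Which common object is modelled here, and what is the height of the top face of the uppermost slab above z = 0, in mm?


A stool. The seat height is 412 mm.

A 310×268×42 slab at z = 370 on four corner posts — a stool. The seat top is 370 + 42 = 412 mm.


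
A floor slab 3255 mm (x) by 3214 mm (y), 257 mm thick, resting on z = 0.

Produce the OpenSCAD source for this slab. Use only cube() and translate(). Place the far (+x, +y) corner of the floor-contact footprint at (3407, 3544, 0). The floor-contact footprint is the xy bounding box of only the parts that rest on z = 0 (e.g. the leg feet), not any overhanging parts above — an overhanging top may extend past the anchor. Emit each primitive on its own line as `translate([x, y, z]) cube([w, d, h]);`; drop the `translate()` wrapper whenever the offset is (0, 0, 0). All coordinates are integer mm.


translate([152, 330, 0]) cube([3255, 3214, 257]);


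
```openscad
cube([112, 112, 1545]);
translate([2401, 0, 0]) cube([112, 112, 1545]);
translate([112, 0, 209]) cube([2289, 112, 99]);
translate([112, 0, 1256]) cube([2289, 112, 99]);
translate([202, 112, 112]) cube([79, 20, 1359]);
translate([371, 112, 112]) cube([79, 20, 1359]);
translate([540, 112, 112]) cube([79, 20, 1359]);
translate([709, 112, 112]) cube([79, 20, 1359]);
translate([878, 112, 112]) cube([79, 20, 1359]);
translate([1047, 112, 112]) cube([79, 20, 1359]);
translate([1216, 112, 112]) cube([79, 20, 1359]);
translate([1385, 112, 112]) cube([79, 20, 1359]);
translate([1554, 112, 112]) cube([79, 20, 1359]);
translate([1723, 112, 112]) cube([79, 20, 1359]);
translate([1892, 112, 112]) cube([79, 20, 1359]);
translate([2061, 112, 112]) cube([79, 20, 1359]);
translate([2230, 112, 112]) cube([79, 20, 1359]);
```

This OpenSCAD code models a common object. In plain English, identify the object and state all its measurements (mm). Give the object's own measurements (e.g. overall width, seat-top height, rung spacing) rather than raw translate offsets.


A fence section. Two 112×112 mm posts, 1545 mm tall, stand on the floor with a clear span of 2289 mm between their inner faces. Two horizontal rails of 112×99 mm section span the gap between the posts with their undersides at z = 209 mm and z = 1256 mm, flush with the posts' −y face. 13 pickets, each 79 mm wide, 20 mm thick and 1359 mm tall, are fixed to the +y face of the rails with their bottoms at z = 112 mm, spaced across the span with a 90 mm gap after the −x post and between neighbouring pickets, with 92 mm left before the +x post.


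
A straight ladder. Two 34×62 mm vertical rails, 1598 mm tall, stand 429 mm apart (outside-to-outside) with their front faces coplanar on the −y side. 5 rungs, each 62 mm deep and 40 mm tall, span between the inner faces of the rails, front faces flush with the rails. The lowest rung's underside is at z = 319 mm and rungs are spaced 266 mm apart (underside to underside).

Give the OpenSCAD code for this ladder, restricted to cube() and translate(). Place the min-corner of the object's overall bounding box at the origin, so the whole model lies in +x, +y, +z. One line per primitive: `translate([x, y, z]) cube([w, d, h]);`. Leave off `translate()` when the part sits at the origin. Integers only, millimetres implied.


cube([34, 62, 1598]);
translate([395, 0, 0]) cube([34, 62, 1598]);
translate([34, 0, 319]) cube([361, 62, 40]);
translate([34, 0, 585]) cube([361, 62, 40]);
translate([34, 0, 851]) cube([361, 62, 40]);
translate([34, 0, 1117]) cube([361, 62, 40]);
translate([34, 0, 1383]) cube([361, 62, 40]);


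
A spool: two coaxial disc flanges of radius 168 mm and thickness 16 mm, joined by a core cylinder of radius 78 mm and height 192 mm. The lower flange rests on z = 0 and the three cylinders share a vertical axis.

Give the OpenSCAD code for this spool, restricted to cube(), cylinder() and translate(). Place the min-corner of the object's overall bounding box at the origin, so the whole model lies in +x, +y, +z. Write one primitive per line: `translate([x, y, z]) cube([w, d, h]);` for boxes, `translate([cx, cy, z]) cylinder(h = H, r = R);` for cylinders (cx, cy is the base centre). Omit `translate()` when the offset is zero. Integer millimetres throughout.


translate([168, 168, 0]) cylinder(h = 16, r = 168);
translate([168, 168, 16]) cylinder(h = 192, r = 78);
translate([168, 168, 208]) cylinder(h = 16, r = 168);


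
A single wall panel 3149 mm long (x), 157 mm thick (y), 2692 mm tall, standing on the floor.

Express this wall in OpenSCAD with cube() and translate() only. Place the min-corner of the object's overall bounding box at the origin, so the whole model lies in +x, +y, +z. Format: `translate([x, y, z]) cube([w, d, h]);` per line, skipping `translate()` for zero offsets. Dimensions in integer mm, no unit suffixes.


cube([3149, 157, 2692]);


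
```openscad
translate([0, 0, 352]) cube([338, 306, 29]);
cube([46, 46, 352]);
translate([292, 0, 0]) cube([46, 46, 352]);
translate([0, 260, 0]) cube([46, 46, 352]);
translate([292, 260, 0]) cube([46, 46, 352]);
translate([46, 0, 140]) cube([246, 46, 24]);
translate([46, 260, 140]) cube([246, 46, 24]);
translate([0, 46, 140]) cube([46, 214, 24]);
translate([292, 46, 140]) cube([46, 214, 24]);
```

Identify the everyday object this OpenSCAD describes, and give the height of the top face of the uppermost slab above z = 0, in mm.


A stool. The seat height is 381 mm.

A 338×306×29 slab at z = 352 on four corner posts — a stool. The seat top is 352 + 29 = 381 mm.


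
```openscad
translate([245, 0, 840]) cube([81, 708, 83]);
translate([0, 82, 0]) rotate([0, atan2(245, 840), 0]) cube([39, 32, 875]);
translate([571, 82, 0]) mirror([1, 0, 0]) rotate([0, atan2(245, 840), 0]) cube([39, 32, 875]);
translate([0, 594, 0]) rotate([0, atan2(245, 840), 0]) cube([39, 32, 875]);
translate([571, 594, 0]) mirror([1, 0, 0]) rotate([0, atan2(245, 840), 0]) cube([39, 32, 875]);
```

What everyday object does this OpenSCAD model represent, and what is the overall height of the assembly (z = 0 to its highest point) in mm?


A sawhorse. The overall height is 923 mm.

A beam across two mirrored pairs of raked legs — a sawhorse. The beam's underside is at z = 840 (matching the legs' vertical rise in atan2(245, 840)) and the beam is 83 mm tall, so its top is at 840 + 83 = 923 mm. The raked legs top out at the beam's underside, so that is the highest point.


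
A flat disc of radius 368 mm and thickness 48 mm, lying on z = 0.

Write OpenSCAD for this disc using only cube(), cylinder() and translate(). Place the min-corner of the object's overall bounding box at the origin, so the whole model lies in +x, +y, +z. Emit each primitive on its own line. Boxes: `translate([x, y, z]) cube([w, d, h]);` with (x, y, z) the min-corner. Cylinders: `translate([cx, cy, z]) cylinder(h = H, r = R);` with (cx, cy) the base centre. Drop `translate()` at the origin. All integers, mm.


translate([368, 368, 0]) cylinder(h = 48, r = 368);


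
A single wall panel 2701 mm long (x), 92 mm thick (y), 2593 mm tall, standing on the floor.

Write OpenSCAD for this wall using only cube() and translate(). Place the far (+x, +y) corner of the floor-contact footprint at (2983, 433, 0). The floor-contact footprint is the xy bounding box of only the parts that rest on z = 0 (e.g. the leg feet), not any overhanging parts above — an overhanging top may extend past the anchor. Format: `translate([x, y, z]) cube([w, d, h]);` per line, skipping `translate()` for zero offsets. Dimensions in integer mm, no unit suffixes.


translate([282, 341, 0]) cube([2701, 92, 2593]);


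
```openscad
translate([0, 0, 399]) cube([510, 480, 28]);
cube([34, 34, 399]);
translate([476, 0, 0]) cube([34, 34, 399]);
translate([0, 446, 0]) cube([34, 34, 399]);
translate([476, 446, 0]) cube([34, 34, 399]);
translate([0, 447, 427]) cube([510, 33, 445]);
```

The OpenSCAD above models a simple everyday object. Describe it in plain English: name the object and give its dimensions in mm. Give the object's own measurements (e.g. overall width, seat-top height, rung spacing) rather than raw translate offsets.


A chair. The seat is a 510×480×28 mm slab with its top at z = 427 mm, on four 34×34 mm corner legs (flush with the seat edges, standing on z = 0). A flat backrest 33 mm thick, 445 mm tall, spans the full seat width and rises from the seat top along its +y edge, rear face flush with the rear of the seat.


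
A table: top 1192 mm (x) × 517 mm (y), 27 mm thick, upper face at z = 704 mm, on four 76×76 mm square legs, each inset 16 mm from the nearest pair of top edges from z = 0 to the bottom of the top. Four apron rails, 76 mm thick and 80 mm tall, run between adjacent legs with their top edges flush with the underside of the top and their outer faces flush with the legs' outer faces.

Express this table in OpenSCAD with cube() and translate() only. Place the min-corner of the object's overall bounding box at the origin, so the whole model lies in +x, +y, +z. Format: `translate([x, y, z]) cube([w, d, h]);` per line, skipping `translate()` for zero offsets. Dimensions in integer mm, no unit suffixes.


translate([0, 0, 677]) cube([1192, 517, 27]);
translate([16, 16, 0]) cube([76, 76, 677]);
translate([1100, 16, 0]) cube([76, 76, 677]);
translate([16, 425, 0]) cube([76, 76, 677]);
translate([1100, 425, 0]) cube([76, 76, 677]);
translate([92, 16, 597]) cube([1008, 76, 80]);
translate([92, 425, 597]) cube([1008, 76, 80]);
translate([16, 92, 597]) cube([76, 333, 80]);
translate([1100, 92, 597]) cube([76, 333, 80]);


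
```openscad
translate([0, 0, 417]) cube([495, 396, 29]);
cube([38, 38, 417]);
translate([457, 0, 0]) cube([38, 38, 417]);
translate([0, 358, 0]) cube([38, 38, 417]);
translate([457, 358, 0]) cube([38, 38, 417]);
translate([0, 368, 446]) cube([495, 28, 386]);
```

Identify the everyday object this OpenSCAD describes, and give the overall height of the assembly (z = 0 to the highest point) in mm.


A chair. The overall height is 832 mm.

A slab on four corner posts with a tall panel at the back — a chair. The seat slab sits at z = 417 with thickness 29, and the 386 mm backrest starts at the seat top, so the overall height is 417 + 29 + 386 = 832 mm.


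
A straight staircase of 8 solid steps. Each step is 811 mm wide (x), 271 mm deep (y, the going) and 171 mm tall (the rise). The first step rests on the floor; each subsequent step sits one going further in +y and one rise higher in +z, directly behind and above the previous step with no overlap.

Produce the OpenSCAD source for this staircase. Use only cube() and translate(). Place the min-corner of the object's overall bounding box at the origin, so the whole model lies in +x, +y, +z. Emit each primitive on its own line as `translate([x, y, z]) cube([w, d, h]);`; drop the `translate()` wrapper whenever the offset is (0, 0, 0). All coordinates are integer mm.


cube([811, 271, 171]);
translate([0, 271, 171]) cube([811, 271, 171]);
translate([0, 542, 342]) cube([811, 271, 171]);
translate([0, 813, 513]) cube([811, 271, 171]);
translate([0, 1084, 684]) cube([811, 271, 171]);
translate([0, 1355, 855]) cube([811, 271, 171]);
translate([0, 1626, 1026]) cube([811, 271, 171]);
translate([0, 1897, 1197]) cube([811, 271, 171]);


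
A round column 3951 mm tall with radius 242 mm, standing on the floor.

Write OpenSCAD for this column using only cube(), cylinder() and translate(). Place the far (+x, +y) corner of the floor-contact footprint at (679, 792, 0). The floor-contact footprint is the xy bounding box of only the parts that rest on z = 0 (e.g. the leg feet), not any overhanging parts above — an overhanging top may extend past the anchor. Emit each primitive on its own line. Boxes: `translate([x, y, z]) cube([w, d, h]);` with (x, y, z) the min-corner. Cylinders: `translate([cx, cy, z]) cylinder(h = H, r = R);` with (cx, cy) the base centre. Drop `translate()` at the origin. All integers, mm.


translate([437, 550, 0]) cylinder(h = 3951, r = 242);


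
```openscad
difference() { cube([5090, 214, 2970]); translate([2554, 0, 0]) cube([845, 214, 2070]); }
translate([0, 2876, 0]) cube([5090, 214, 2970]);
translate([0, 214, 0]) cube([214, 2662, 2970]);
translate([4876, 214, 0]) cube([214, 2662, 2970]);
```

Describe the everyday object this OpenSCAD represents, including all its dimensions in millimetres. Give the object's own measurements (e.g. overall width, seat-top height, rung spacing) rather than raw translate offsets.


A single room: four walls, each 2970 mm tall and 214 mm thick, enclosing an outside footprint 5090×3090 mm (x × y), no floor or roof. The front and back walls (−y and +y sides) run the full x-width; the side walls fit between their inner faces. A door opening 845 mm wide and 2070 mm tall is cut through the front wall from the floor up, its −x edge 2554 mm from the wall's −x end.


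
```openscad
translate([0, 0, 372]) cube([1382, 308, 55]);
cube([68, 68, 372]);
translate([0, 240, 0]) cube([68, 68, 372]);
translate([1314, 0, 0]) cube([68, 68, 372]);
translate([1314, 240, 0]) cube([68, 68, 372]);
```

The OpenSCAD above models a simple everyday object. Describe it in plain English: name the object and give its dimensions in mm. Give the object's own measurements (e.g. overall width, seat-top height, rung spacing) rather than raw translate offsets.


A bench: a 1382×308 mm seat slab, 55 mm thick, top at z = 427 mm, on four 68×68 mm square legs flush with the seat corners and standing on z = 0.


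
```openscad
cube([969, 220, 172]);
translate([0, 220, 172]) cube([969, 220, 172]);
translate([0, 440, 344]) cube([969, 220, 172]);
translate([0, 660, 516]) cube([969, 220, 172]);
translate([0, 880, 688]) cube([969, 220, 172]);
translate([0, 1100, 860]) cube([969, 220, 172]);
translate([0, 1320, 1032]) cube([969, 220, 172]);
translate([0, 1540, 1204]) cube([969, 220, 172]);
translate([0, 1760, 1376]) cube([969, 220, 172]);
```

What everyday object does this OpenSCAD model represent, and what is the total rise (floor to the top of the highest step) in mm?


A staircase. The total rise is 1548 mm.

9 identical blocks, each offset up and back from the previous — a staircase. Each step is 172 mm tall and there are 9 of them, so the total rise is 9 × 172 = 1548 mm.


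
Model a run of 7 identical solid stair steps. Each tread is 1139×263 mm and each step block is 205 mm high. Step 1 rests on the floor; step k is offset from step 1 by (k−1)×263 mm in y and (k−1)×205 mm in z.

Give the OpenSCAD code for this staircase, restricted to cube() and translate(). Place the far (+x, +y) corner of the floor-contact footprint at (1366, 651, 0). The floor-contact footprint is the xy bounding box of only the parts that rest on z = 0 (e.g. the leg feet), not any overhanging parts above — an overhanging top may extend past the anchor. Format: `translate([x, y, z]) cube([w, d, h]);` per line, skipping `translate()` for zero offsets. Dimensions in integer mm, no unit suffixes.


translate([227, 388, 0]) cube([1139, 263, 205]);
translate([227, 651, 205]) cube([1139, 263, 205]);
translate([227, 914, 410]) cube([1139, 263, 205]);
translate([227, 1177, 615]) cube([1139, 263, 205]);
translate([227, 1440, 820]) cube([1139, 263, 205]);
translate([227, 1703, 1025]) cube([1139, 263, 205]);
translate([227, 1966, 1230]) cube([1139, 263, 205]);


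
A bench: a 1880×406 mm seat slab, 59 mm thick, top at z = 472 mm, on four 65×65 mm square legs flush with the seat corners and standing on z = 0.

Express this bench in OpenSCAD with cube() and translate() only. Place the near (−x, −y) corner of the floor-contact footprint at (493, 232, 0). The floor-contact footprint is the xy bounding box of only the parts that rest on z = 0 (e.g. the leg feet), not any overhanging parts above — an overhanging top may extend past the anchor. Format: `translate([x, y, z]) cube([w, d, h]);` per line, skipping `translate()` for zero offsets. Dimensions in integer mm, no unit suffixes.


translate([493, 232, 413]) cube([1880, 406, 59]);
translate([493, 232, 0]) cube([65, 65, 413]);
translate([493, 573, 0]) cube([65, 65, 413]);
translate([2308, 232, 0]) cube([65, 65, 413]);
translate([2308, 573, 0]) cube([65, 65, 413]);


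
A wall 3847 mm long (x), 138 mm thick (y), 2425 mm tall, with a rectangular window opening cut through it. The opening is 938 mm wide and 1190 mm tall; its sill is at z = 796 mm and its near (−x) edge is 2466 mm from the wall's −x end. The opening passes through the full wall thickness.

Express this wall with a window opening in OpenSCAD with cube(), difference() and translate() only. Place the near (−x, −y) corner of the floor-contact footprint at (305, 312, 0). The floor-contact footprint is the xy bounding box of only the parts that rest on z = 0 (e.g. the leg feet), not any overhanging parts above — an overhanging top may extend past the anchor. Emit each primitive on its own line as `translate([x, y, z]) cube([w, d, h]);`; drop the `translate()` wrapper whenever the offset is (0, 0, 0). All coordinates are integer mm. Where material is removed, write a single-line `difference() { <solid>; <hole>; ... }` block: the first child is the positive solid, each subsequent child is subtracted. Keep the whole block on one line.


difference() { translate([305, 312, 0]) cube([3847, 138, 2425]); translate([2771, 312, 796]) cube([938, 138, 1190]); }


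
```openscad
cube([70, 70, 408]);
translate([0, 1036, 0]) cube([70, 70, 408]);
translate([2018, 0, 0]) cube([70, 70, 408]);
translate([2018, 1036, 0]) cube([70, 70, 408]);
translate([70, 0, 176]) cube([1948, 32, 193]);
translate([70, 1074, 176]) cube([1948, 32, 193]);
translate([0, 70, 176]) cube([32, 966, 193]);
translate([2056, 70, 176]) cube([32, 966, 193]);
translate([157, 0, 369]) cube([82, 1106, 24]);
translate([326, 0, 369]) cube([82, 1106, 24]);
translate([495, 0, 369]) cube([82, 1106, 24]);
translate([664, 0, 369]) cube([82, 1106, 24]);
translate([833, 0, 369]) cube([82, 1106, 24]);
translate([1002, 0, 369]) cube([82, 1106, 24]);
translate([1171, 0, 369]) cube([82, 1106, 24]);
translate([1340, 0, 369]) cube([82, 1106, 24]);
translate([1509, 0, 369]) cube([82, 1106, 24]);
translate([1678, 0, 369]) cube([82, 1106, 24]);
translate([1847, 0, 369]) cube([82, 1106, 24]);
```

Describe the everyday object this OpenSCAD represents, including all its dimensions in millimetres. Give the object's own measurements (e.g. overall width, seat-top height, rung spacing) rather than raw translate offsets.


A bed frame 2088 mm long (x) by 1106 mm wide (y). Four 70×70 mm corner posts, 408 mm tall, at the corners of the footprint. Four rails of 32 mm thickness and 193 mm height run between adjacent posts with their undersides at z = 176 mm, their outer faces flush with the outside of the frame (the two x-running rails run between the posts' inner faces; the two y-running rails run between the posts' inner faces). 11 slats, each 82 mm wide (x) and 24 mm thick, lie across the top of the two x-running rails, running the full 1106 mm width of the frame in y; along x they sit between the end posts with a 87 mm gap after the −x posts and between neighbouring slats, leaving 89 mm before the +x posts.


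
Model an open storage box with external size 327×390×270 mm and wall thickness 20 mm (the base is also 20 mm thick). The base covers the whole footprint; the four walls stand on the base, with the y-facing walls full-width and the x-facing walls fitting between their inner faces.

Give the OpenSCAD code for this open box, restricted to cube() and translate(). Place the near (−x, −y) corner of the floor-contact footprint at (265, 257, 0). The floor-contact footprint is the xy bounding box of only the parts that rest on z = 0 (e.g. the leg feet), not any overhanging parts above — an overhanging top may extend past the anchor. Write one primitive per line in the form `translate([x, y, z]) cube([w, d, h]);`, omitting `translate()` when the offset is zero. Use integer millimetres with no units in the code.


translate([265, 257, 0]) cube([327, 390, 20]);
translate([265, 257, 20]) cube([327, 20, 250]);
translate([265, 627, 20]) cube([327, 20, 250]);
translate([265, 277, 20]) cube([20, 350, 250]);
translate([572, 277, 20]) cube([20, 350, 250]);


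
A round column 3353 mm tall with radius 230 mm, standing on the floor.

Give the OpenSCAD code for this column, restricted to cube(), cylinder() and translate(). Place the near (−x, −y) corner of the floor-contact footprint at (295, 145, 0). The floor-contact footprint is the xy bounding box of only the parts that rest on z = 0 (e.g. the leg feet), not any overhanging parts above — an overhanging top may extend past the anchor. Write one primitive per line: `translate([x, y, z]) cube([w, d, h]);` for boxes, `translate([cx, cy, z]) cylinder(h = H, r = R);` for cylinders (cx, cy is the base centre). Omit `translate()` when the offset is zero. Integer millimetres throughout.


translate([525, 375, 0]) cylinder(h = 3353, r = 230);


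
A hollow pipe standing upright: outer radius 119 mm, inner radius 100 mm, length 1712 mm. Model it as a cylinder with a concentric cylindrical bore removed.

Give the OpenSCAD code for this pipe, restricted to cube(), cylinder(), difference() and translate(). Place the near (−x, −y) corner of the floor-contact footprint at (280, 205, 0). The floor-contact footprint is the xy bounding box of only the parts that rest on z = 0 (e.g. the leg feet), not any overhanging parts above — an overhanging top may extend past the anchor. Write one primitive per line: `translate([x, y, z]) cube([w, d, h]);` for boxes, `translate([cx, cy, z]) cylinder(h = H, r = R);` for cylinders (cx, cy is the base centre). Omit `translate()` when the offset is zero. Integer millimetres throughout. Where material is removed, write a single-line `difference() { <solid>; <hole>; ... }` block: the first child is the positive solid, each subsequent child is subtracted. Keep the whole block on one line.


difference() { translate([399, 324, 0]) cylinder(h = 1712, r = 119); translate([399, 324, 0]) cylinder(h = 1712, r = 100); }


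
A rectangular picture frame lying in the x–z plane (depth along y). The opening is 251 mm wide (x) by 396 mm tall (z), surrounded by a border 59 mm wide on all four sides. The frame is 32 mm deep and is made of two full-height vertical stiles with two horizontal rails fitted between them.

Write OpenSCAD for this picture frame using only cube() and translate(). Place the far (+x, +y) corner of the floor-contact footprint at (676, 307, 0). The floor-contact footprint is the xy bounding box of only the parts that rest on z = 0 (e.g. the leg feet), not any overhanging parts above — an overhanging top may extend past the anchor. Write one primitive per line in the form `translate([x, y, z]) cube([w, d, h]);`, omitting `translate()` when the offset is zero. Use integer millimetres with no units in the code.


translate([307, 275, 0]) cube([59, 32, 514]);
translate([617, 275, 0]) cube([59, 32, 514]);
translate([366, 275, 0]) cube([251, 32, 59]);
translate([366, 275, 455]) cube([251, 32, 59]);


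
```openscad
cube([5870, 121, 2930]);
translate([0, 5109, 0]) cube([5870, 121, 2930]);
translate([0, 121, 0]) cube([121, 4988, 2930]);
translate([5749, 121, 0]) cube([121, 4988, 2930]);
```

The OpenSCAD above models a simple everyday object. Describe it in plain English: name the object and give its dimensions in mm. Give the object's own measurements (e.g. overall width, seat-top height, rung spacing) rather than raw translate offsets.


The wall frame of a small rectangular building: four walls, each 2930 mm tall and 121 mm thick, enclosing a footprint 5870 mm (x) by 5230 mm (y) outside-to-outside, with no floor or roof. The front and back walls (the −y and +y sides) span the full width; the two side walls fit between them.


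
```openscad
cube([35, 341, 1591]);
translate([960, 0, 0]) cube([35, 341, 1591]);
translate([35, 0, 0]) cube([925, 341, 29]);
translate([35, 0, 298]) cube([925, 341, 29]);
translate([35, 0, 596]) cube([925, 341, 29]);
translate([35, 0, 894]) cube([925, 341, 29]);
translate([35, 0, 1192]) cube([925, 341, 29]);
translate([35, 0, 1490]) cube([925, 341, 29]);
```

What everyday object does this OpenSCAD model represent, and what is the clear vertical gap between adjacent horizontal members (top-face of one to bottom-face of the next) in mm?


A bookshelf. The clear shelf gap is 269 mm.

Two tall side panels with 6 horizontal boards between them — a bookshelf. The first two shelf undersides are at z = 0 and z = 298; with shelf thickness 29, the clear gap is 298 − 0 − 29 = 269 mm.


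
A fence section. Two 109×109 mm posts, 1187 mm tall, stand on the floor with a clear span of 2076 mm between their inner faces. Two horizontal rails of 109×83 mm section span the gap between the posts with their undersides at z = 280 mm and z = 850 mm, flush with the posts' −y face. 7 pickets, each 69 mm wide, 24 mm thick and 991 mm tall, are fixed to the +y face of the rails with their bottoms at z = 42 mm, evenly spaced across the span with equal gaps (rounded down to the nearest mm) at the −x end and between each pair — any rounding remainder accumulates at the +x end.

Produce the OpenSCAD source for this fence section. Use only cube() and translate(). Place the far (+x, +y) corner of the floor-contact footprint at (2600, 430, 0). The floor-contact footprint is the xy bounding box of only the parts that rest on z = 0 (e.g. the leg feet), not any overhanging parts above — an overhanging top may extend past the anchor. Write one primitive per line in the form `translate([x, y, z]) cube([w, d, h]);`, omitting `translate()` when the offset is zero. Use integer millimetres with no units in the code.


translate([306, 321, 0]) cube([109, 109, 1187]);
translate([2491, 321, 0]) cube([109, 109, 1187]);
translate([415, 321, 280]) cube([2076, 109, 83]);
translate([415, 321, 850]) cube([2076, 109, 83]);
translate([614, 430, 42]) cube([69, 24, 991]);
translate([882, 430, 42]) cube([69, 24, 991]);
translate([1150, 430, 42]) cube([69, 24, 991]);
translate([1418, 430, 42]) cube([69, 24, 991]);
translate([1686, 430, 42]) cube([69, 24, 991]);
translate([1954, 430, 42]) cube([69, 24, 991]);
translate([2222, 430, 42]) cube([69, 24, 991]);


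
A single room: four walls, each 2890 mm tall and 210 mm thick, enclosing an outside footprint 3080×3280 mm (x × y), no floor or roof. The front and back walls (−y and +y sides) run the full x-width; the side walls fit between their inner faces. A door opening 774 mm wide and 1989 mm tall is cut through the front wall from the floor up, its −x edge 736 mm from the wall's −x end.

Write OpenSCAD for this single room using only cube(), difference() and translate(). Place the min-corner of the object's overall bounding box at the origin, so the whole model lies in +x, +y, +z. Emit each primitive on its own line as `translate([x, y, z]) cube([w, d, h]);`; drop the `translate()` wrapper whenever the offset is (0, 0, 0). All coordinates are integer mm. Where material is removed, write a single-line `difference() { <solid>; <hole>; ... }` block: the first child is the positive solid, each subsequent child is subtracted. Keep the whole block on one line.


difference() { cube([3080, 210, 2890]); translate([736, 0, 0]) cube([774, 210, 1989]); }
translate([0, 3070, 0]) cube([3080, 210, 2890]);
translate([0, 210, 0]) cube([210, 2860, 2890]);
translate([2870, 210, 0]) cube([210, 2860, 2890]);


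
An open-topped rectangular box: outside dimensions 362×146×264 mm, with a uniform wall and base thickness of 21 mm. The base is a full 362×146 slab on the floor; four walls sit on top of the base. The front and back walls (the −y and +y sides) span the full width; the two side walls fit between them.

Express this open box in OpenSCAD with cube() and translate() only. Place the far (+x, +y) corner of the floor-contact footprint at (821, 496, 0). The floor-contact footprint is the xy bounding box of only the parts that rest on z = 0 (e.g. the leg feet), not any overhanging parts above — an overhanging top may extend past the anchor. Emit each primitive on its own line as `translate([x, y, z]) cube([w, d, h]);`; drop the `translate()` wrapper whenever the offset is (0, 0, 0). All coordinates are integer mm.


translate([459, 350, 0]) cube([362, 146, 21]);
translate([459, 350, 21]) cube([362, 21, 243]);
translate([459, 475, 21]) cube([362, 21, 243]);
translate([459, 371, 21]) cube([21, 104, 243]);
translate([800, 371, 21]) cube([21, 104, 243]);


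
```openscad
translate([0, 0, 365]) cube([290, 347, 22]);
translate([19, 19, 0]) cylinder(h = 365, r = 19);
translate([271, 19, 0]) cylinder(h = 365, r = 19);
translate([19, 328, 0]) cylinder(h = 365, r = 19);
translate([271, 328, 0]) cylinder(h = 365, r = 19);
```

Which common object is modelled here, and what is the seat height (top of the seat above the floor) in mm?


A stool. The seat height is 387 mm.

A 290×347×22 slab at z = 365 on four corner cylinders — a stool. The seat top is 365 + 22 = 387 mm.


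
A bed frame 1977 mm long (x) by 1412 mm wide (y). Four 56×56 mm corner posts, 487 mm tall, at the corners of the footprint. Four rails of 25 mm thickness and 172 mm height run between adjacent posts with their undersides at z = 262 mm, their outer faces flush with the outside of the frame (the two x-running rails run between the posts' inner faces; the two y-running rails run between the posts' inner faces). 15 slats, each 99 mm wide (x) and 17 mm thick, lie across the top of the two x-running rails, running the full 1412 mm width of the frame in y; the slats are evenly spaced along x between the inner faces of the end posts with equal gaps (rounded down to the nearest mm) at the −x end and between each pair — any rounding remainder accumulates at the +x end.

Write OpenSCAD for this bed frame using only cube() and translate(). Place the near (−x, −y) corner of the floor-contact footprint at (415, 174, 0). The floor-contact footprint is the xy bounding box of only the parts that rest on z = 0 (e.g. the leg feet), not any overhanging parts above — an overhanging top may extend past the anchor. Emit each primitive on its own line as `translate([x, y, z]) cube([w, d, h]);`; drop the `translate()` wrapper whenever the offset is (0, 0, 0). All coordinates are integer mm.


// slat z = rail_z + rail_h = 262 + 172 = 434
// slat gap = ⌊(1865 − 15·99) / 16⌋ = 23
translate([415, 174, 0]) cube([56, 56, 487]);
translate([415, 1530, 0]) cube([56, 56, 487]);
translate([2336, 174, 0]) cube([56, 56, 487]);
translate([2336, 1530, 0]) cube([56, 56, 487]);
translate([471, 174, 262]) cube([1865, 25, 172]);
translate([471, 1561, 262]) cube([1865, 25, 172]);
translate([415, 230, 262]) cube([25, 1300, 172]);
translate([2367, 230, 262]) cube([25, 1300, 172]);
translate([494, 174, 434]) cube([99, 1412, 17]);
translate([616, 174, 434]) cube([99, 1412, 17]);
translate([738, 174, 434]) cube([99, 1412, 17]);
translate([860, 174, 434]) cube([99, 1412, 17]);
translate([982, 174, 434]) cube([99, 1412, 17]);
translate([1104, 174, 434]) cube([99, 1412, 17]);
translate([1226, 174, 434]) cube([99, 1412, 17]);
translate([1348, 174, 434]) cube([99, 1412, 17]);
translate([1470, 174, 434]) cube([99, 1412, 17]);
translate([1592, 174, 434]) cube([99, 1412, 17]);
translate([1714, 174, 434]) cube([99, 1412, 17]);
translate([1836, 174, 434]) cube([99, 1412, 17]);
translate([1958, 174, 434]) cube([99, 1412, 17]);
translate([2080, 174, 434]) cube([99, 1412, 17]);
translate([2202, 174, 434]) cube([99, 1412, 17]);


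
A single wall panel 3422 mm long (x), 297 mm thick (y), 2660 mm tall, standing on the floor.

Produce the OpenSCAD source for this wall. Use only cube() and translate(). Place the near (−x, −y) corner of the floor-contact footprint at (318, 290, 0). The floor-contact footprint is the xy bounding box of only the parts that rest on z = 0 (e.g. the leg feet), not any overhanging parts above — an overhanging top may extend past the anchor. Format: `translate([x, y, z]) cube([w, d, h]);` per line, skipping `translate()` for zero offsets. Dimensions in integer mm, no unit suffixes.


translate([318, 290, 0]) cube([3422, 297, 2660]);


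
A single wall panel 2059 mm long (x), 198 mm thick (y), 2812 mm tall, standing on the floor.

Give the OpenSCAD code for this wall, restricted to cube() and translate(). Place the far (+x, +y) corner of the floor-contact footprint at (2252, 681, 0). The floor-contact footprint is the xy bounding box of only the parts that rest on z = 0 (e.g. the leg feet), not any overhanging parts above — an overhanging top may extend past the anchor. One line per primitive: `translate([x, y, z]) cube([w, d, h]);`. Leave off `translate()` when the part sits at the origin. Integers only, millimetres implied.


translate([193, 483, 0]) cube([2059, 198, 2812]);


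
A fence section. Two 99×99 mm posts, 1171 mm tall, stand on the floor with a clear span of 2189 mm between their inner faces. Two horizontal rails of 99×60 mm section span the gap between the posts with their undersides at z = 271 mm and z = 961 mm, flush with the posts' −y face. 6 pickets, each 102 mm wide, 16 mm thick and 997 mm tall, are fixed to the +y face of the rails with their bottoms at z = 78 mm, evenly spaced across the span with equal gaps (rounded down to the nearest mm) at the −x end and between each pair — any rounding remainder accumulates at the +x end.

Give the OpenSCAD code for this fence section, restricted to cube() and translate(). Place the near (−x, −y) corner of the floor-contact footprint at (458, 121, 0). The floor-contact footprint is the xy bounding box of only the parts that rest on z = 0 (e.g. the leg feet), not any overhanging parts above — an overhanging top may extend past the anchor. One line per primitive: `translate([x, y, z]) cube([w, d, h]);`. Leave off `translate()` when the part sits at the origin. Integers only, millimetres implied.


translate([458, 121, 0]) cube([99, 99, 1171]);
translate([2746, 121, 0]) cube([99, 99, 1171]);
translate([557, 121, 271]) cube([2189, 99, 60]);
translate([557, 121, 961]) cube([2189, 99, 60]);
translate([782, 220, 78]) cube([102, 16, 997]);
translate([1109, 220, 78]) cube([102, 16, 997]);
translate([1436, 220, 78]) cube([102, 16, 997]);
translate([1763, 220, 78]) cube([102, 16, 997]);
translate([2090, 220, 78]) cube([102, 16, 997]);
translate([2417, 220, 78]) cube([102, 16, 997]);


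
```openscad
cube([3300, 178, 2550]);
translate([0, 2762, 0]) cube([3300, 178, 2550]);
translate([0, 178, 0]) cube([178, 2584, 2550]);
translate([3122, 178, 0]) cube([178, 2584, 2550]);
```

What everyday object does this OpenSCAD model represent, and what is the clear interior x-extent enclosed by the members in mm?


A house (or room) frame. The interior width is 2944 mm.

Four 2550 mm walls enclosing a rectangle with no floor or roof — a room or house frame. Outside width is 3300 mm and wall thickness is 178 mm, so the interior width is 3300 − 2 × 178 = 2944 mm.


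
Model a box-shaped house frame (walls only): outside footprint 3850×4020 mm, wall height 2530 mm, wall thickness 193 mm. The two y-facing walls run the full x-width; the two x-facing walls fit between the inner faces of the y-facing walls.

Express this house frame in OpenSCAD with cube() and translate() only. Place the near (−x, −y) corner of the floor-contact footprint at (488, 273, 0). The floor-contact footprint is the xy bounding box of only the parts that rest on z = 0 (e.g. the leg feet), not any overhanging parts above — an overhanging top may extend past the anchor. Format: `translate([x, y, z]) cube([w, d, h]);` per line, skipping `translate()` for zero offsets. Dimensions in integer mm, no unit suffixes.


translate([488, 273, 0]) cube([3850, 193, 2530]);
translate([488, 4100, 0]) cube([3850, 193, 2530]);
translate([488, 466, 0]) cube([193, 3634, 2530]);
translate([4145, 466, 0]) cube([193, 3634, 2530]);


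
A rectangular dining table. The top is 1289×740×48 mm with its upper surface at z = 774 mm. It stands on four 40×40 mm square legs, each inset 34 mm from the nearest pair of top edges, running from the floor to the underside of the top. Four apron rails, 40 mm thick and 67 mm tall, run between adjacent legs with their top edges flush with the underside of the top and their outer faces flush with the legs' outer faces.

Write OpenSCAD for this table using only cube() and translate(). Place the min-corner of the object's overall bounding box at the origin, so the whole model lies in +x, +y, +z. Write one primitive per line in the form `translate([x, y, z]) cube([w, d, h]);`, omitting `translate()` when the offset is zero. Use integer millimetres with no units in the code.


translate([0, 0, 726]) cube([1289, 740, 48]);
translate([34, 34, 0]) cube([40, 40, 726]);
translate([1215, 34, 0]) cube([40, 40, 726]);
translate([34, 666, 0]) cube([40, 40, 726]);
translate([1215, 666, 0]) cube([40, 40, 726]);
translate([74, 34, 659]) cube([1141, 40, 67]);
translate([74, 666, 659]) cube([1141, 40, 67]);
translate([34, 74, 659]) cube([40, 592, 67]);
translate([1215, 74, 659]) cube([40, 592, 67]);


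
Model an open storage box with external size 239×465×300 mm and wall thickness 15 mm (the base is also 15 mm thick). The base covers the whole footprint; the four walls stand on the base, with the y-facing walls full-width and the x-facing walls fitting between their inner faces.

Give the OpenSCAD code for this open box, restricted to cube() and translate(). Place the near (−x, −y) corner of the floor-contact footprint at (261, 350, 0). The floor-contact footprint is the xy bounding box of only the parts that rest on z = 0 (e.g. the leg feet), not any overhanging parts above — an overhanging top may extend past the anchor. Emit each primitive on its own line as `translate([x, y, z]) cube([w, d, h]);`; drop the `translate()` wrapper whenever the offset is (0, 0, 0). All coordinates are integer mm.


translate([261, 350, 0]) cube([239, 465, 15]);
translate([261, 350, 15]) cube([239, 15, 285]);
translate([261, 800, 15]) cube([239, 15, 285]);
translate([261, 365, 15]) cube([15, 435, 285]);
translate([485, 365, 15]) cube([15, 435, 285]);
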